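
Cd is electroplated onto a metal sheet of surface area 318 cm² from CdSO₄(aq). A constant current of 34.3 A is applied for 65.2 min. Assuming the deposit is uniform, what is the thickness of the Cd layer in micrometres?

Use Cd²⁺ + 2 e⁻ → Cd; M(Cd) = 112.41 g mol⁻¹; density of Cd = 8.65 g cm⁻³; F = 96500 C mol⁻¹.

Q = I·t = 34.30 × 3912.0 = 134200 C; n(e⁻) = 1.390 mol.
n(Cd) = n(e⁻)/2 = 0.6952 mol, so m = 0.6952 × 112.41 = 78.15 g.
Volume = m/ρ = 78.15 / 8.65 = 9.035 cm³.
Thickness = V/A = 9.035 / 318 = 0.0284 cm = 284 μm.

284 μm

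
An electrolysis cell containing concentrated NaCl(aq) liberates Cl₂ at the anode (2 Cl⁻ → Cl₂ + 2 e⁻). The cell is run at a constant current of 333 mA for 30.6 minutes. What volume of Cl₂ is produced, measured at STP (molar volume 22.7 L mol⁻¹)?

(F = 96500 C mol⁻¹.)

Q = I·t = 0.3330 A × 1836.0 s = 611.4 C.
n(e⁻) = Q/F = 611.4 / 96500 = 0.006336 mol.
2 electrons are transferred per Cl₂ molecule, so n(Cl₂) = 0.006336 / 2 = 0.003168 mol.
V = n × V_m = 0.003168 × 22.7 = 0.0719 L.

0.0719 L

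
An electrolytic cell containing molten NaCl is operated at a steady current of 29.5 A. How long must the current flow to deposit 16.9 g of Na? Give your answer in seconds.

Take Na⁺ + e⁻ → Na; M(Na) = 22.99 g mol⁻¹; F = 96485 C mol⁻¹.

n(Na) = m/M = 16.9 / 22.99 = 0.7351 mol.
Each Na atom requires 1 electron, so n(e⁻) = 1 × 0.7351 = 0.7351 mol.
Q = n(e⁻)·F = 0.7351 × 96485 = 70930 C.
t = Q/I = 70930 / 29.50 A = 2404 s.

2400 s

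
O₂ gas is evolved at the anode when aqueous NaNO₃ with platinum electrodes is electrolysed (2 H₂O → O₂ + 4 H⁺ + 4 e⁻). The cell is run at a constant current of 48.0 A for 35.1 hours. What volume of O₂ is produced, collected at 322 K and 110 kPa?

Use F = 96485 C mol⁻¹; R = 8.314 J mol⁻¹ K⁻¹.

Q = I·t = 48.00 A × 126360 s = 6065000 C.
n(e⁻) = Q/F = 6065000 / 96485 = 62.86 mol.
4 electrons are transferred per O₂ molecule, so n(O₂) = 62.86 / 4 = 15.72 mol.
V = nRT/P = (15.72 × 8.314 × 322) / (110 × 10³ Pa) = 0.382 m³ = 382 L.

382 L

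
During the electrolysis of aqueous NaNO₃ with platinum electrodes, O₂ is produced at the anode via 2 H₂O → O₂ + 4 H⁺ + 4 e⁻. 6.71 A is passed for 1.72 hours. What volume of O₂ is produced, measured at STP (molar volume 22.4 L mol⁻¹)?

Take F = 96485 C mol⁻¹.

2.41 L

Q = I·t = 6.710 A × 6192.0 s = 41550 C.
n(e⁻) = Q/F = 41550 / 96485 = 0.4306 mol.
4 electrons are transferred per O₂ molecule, so n(O₂) = 0.4306 / 4 = 0.1077 mol.
V = n × V_m = 0.1077 × 22.4 = 2.41 L.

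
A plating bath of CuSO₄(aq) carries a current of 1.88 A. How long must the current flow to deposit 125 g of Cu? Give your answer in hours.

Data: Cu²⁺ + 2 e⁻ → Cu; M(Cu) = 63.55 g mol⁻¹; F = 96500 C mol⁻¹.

56.1 h

n(Cu) = m/M = 125 / 63.55 = 1.967 mol.
Each Cu atom requires 2 electrons, so n(e⁻) = 2 × 1.967 = 3.934 mol.
Q = n(e⁻)·F = 3.934 × 96500 = 379600 C.
t = Q/I = 379600 / 1.880 A = 201900 s = 56.1 h.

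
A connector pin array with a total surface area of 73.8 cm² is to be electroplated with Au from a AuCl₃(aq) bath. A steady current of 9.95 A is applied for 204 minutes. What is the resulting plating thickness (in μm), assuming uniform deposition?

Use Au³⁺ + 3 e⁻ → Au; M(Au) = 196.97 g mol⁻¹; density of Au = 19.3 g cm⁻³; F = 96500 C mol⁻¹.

582 μm

Q = I·t = 9.950 × 12240 = 121800 C; n(e⁻) = 1.262 mol.
n(Au) = n(e⁻)/3 = 0.4207 mol, so m = 0.4207 × 196.97 = 82.86 g.
Volume = m/ρ = 82.86 / 19.3 = 4.293 cm³.
Thickness = V/A = 4.293 / 73.8 = 0.0582 cm = 582 μm.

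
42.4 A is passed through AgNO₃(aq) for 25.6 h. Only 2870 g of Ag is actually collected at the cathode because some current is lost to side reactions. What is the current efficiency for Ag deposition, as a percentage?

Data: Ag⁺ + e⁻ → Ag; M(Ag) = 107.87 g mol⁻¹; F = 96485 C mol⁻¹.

65.7 %

Q = I·t = 42.40 × 92160 = 3908000 C; n(e⁻) = 3908000/96485 = 40.50 mol.
Theoretical n(Ag) = n(e⁻)/1 = 40.50 mol, i.e. m_theo = 40.50 × 107.87 = 4369 g.
Efficiency = m_actual / m_theo = 2870 / 4369 = 65.7 %.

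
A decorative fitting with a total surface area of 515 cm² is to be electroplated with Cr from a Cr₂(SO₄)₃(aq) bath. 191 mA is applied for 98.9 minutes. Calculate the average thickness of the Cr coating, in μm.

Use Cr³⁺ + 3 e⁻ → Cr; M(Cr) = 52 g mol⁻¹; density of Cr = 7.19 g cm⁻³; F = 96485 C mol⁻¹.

Q = I·t = 0.1910 × 5934.0 = 1133 C; n(e⁻) = 0.01175 mol.
n(Cr) = n(e⁻)/3 = 0.003916 mol, so m = 0.003916 × 52 = 0.2036 g.
Volume = m/ρ = 0.2036 / 7.19 = 0.02832 cm³.
Thickness = V/A = 0.02832 / 515 = 5.50 × 10⁻⁵ cm = 0.550 μm.

0.550 μm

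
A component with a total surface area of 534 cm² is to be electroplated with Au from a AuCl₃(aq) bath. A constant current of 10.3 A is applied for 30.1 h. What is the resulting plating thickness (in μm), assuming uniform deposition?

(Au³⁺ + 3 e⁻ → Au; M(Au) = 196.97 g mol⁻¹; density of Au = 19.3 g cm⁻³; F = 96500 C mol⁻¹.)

737 μm

Q = I·t = 10.30 × 108360 = 1116000 C; n(e⁻) = 11.57 mol.
n(Au) = n(e⁻)/3 = 3.855 mol, so m = 3.855 × 196.97 = 759.4 g.
Volume = m/ρ = 759.4 / 19.3 = 39.35 cm³.
Thickness = V/A = 39.35 / 534 = 0.0737 cm = 737 μm.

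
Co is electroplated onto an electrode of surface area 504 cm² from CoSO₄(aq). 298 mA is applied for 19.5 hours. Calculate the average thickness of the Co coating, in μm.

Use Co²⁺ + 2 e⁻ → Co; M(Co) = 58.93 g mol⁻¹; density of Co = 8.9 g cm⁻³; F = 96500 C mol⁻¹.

Q = I·t = 0.2980 × 70200 = 20920 C; n(e⁻) = 0.2168 mol.
n(Co) = n(e⁻)/2 = 0.1084 mol, so m = 0.1084 × 58.93 = 6.388 g.
Volume = m/ρ = 6.388 / 8.9 = 0.7177 cm³.
Thickness = V/A = 0.7177 / 504 = 0.00142 cm = 14.2 μm.

14.2 μm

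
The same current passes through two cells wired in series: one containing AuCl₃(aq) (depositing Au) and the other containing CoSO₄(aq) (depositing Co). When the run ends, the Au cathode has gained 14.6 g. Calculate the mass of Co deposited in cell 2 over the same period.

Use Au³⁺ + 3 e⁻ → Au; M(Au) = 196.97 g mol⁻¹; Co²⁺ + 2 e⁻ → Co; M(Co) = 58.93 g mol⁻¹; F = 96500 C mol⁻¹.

n(Au) = 14.6 / 196.97 = 0.07412 mol.
Since Au³⁺ + 3 e⁻ → Au, n(e⁻) passed = 3 × 0.07412 = 0.2224 mol.
Cells in series carry the same charge, so the same 0.2224 mol of electrons passes through cell 2.
Co²⁺ + 2 e⁻ → Co, so n(Co) = 0.2224 / 2 = 0.1112 mol.
m(Co) = 0.1112 × 58.93 = 6.55 g.

6.55 g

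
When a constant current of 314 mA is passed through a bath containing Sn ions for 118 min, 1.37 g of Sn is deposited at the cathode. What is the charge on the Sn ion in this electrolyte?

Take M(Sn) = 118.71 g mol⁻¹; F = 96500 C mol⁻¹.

+2

Q = I·t = 0.3140 A × 7080.0 s = 2223 C, so n(e⁻) = 2223/96500 = 0.02304 mol.
n(Sn) deposited = 1.37 / 118.71 = 0.01154 mol.
Electrons per atom = n(e⁻)/n(Sn) = 0.02304 / 0.01154 = 2.00 ≈ 2, so the ion is Sn²⁺.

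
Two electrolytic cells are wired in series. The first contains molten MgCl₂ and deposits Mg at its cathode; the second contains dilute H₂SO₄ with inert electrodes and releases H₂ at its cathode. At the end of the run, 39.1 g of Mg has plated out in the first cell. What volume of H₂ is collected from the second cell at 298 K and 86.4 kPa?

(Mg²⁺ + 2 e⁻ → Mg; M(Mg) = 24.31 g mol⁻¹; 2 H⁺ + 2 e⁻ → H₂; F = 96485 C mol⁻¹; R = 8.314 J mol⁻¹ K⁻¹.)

46.1 L

n(Mg) = 39.1 / 24.31 = 1.608 mol, so n(e⁻) = 2 × 1.608 = 3.217 mol.
The cells are in series, so the same 3.217 mol of electrons passes through the second cell.
2 H⁺ + 2 e⁻ → H₂ — 2 mol e⁻ per mol H₂, so n(H₂) = 3.217/2 = 1.608 mol.
V = nRT/P = (1.608 × 8.314 × 298) / (86.4 × 10³) = 0.0461 m³ = 46.1 L.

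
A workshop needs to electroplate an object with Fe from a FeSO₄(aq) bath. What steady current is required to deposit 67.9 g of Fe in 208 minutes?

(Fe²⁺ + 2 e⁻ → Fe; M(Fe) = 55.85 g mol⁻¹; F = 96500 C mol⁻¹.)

18.8 A

n(Fe) = 67.9 / 55.85 = 1.216 mol.
n(e⁻) = 2 × 1.216 = 2.432 mol.
Q = n(e⁻)·F = 2.432 × 96500 = 234600 C.
I = Q/t = 234600 / 12480 s = 18.8 A.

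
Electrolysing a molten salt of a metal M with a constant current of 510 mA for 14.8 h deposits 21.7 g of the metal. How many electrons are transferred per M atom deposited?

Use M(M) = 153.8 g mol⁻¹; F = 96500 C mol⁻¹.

Q = I·t = 0.5100 A × 53280 s = 27170 C, so n(e⁻) = 27170/96500 = 0.2816 mol.
n(M) deposited = 21.7 / 153.8 = 0.1411 mol.
Electrons per atom = n(e⁻)/n(M) = 0.2816 / 0.1411 = 2.00 ≈ 2, so the ion is M²⁺.

2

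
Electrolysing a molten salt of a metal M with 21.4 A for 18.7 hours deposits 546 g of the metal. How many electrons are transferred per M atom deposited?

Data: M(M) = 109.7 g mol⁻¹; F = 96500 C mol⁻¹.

3

Q = I·t = 21.40 A × 67320 s = 1441000 C, so n(e⁻) = 1441000/96500 = 14.93 mol.
n(M) deposited = 546 / 109.7 = 4.977 mol.
Electrons per atom = n(e⁻)/n(M) = 14.93 / 4.977 = 3.00 ≈ 3, so the ion is M³⁺.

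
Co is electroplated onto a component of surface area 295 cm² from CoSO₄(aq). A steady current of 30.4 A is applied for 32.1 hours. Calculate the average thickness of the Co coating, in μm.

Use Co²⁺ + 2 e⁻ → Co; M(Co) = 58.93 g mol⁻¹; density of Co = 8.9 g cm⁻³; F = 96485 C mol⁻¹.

Q = I·t = 30.40 × 115560 = 3513000 C; n(e⁻) = 36.41 mol.
n(Co) = n(e⁻)/2 = 18.21 mol, so m = 18.21 × 58.93 = 1073 g.
Volume = m/ρ = 1073 / 8.9 = 120.5 cm³.
Thickness = V/A = 120.5 / 295 = 0.409 cm = 4090 μm.

4090 μm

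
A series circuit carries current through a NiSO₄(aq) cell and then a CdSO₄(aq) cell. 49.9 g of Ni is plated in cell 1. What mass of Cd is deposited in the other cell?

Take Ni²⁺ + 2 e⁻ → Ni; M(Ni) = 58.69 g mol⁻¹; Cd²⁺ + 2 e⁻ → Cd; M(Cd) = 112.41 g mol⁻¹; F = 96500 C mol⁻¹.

n(Ni) = 49.9 / 58.69 = 0.8502 mol.
Since Ni²⁺ + 2 e⁻ → Ni, n(e⁻) passed = 2 × 0.8502 = 1.700 mol.
Cells in series carry the same charge, so the same 1.700 mol of electrons passes through cell 2.
Cd²⁺ + 2 e⁻ → Cd, so n(Cd) = 1.700 / 2 = 0.8502 mol.
m(Cd) = 0.8502 × 112.41 = 95.6 g.

95.6 g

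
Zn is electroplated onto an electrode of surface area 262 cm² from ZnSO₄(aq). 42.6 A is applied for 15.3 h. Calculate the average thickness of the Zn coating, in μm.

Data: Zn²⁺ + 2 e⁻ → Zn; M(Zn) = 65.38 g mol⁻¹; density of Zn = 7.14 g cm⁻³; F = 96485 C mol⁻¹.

4250 μm

Q = I·t = 42.60 × 55080 = 2346000 C; n(e⁻) = 24.32 mol.
n(Zn) = n(e⁻)/2 = 12.16 mol, so m = 12.16 × 65.38 = 795.0 g.
Volume = m/ρ = 795.0 / 7.14 = 111.3 cm³.
Thickness = V/A = 111.3 / 262 = 0.425 cm = 4250 μm.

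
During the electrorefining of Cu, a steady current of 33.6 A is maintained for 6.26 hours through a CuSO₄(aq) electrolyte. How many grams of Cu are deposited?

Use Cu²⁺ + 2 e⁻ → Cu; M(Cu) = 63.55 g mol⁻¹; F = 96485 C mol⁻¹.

Q = I·t = 33.60 A × 22536 s = 757200 C.
n(e⁻) = Q/F = 757200 / 96485 = 7.848 mol.
Cu²⁺ + 2 e⁻ → Cu, so n(Cu) = n(e⁻)/2 = 3.924 mol.
m = n·M = 3.924 × 63.55 = 249 g.

249 g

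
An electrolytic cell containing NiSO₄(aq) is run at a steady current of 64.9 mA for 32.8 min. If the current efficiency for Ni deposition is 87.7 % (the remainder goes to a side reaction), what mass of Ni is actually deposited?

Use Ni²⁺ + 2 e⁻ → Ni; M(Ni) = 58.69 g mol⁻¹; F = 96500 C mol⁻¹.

Q = I·t = 0.06490 × 1968.0 = 127.7 C.
n(e⁻) = 127.7/96500 = 0.001324 mol; theoretically n(Ni) = 0.001324/2 = 0.0006618 mol, m_theo = 0.03884 g.
At 87.7 % efficiency, m_actual = 0.877 × 0.03884 = 0.0341 g.

0.0341 g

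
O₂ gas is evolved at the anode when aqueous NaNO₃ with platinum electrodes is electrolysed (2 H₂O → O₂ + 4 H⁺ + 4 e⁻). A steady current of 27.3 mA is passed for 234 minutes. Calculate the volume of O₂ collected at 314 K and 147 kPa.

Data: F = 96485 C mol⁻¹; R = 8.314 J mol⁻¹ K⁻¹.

0.0176 L

Q = I·t = 0.02730 A × 14040 s = 383.3 C.
n(e⁻) = Q/F = 383.3 / 96485 = 0.003973 mol.
4 electrons are transferred per O₂ molecule, so n(O₂) = 0.003973 / 4 = 0.0009931 mol.
V = nRT/P = (0.0009931 × 8.314 × 314) / (147 × 10³ Pa) = 1.76 × 10⁻⁵ m³ = 0.0176 L.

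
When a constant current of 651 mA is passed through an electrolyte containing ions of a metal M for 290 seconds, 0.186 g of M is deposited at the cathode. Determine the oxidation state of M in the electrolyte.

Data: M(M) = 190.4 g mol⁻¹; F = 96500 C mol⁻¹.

+2

Q = I·t = 0.6510 A × 290.00 s = 188.8 C, so n(e⁻) = 188.8/96500 = 0.001956 mol.
n(M) deposited = 0.186 / 190.4 = 0.0009769 mol.
Electrons per atom = n(e⁻)/n(M) = 0.001956 / 0.0009769 = 2.00 ≈ 2, so the ion is M²⁺.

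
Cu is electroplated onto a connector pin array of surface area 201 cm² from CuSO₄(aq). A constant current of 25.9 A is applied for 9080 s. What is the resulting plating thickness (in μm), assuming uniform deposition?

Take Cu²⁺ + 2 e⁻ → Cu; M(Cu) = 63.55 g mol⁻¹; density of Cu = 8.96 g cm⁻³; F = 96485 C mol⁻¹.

Q = I·t = 25.90 × 9080.0 = 235200 C; n(e⁻) = 2.437 mol.
n(Cu) = n(e⁻)/2 = 1.219 mol, so m = 1.219 × 63.55 = 77.45 g.
Volume = m/ρ = 77.45 / 8.96 = 8.644 cm³.
Thickness = V/A = 8.644 / 201 = 0.0430 cm = 430 μm.

430 μm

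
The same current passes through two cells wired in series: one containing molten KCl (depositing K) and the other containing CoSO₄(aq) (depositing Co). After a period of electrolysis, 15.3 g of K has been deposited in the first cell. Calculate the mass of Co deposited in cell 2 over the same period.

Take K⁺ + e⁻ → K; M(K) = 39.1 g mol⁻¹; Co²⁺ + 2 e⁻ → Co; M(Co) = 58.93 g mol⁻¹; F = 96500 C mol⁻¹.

n(K) = 15.3 / 39.1 = 0.3913 mol.
Since K⁺ + e⁻ → K, n(e⁻) passed = 1 × 0.3913 = 0.3913 mol.
Cells in series carry the same charge, so the same 0.3913 mol of electrons passes through cell 2.
Co²⁺ + 2 e⁻ → Co, so n(Co) = 0.3913 / 2 = 0.1957 mol.
m(Co) = 0.1957 × 58.93 = 11.5 g.

11.5 g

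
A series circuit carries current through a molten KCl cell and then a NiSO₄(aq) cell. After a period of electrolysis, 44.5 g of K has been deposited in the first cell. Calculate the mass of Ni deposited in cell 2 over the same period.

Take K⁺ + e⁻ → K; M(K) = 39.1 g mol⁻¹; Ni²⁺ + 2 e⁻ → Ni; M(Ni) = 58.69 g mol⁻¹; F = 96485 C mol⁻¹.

n(K) = 44.5 / 39.1 = 1.138 mol.
Since K⁺ + e⁻ → K, n(e⁻) passed = 1 × 1.138 = 1.138 mol.
Cells in series carry the same charge, so the same 1.138 mol of electrons passes through cell 2.
Ni²⁺ + 2 e⁻ → Ni, so n(Ni) = 1.138 / 2 = 0.5691 mol.
m(Ni) = 0.5691 × 58.69 = 33.4 g.

33.4 g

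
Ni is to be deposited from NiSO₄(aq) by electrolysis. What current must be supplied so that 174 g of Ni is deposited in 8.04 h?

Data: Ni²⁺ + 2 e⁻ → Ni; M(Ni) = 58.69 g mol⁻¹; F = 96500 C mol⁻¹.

19.8 A

n(Ni) = 174 / 58.69 = 2.965 mol.
n(e⁻) = 2 × 2.965 = 5.929 mol.
Q = n(e⁻)·F = 5.929 × 96500 = 572200 C.
I = Q/t = 572200 / 28944 s = 19.8 A.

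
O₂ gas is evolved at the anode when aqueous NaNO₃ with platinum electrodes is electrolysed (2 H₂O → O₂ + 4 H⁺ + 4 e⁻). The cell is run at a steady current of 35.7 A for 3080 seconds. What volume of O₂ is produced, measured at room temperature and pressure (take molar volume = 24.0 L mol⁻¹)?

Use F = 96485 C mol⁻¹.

Q = I·t = 35.70 A × 3080.0 s = 110000 C.
n(e⁻) = Q/F = 110000 / 96485 = 1.140 mol.
4 electrons are transferred per O₂ molecule, so n(O₂) = 1.140 / 4 = 0.2849 mol.
V = n × V_m = 0.2849 × 24.0 = 6.84 L.

6.84 L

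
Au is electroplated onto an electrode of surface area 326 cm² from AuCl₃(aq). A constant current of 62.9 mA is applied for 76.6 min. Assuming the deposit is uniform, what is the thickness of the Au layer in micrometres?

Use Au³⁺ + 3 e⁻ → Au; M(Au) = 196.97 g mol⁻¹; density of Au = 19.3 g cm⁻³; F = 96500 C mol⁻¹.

0.313 μm

Q = I·t = 0.06290 × 4596.0 = 289.1 C; n(e⁻) = 0.002996 mol.
n(Au) = n(e⁻)/3 = 0.0009986 mol, so m = 0.0009986 × 196.97 = 0.1967 g.
Volume = m/ρ = 0.1967 / 19.3 = 0.01019 cm³.
Thickness = V/A = 0.01019 / 326 = 3.13 × 10⁻⁵ cm = 0.313 μm.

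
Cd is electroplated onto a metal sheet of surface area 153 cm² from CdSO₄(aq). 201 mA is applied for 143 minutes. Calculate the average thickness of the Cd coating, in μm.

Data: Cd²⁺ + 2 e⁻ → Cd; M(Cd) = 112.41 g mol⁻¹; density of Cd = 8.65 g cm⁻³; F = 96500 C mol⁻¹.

Q = I·t = 0.2010 × 8580.0 = 1725 C; n(e⁻) = 0.01787 mol.
n(Cd) = n(e⁻)/2 = 0.008936 mol, so m = 0.008936 × 112.41 = 1.004 g.
Volume = m/ρ = 1.004 / 8.65 = 0.1161 cm³.
Thickness = V/A = 0.1161 / 153 = 7.59 × 10⁻⁴ cm = 7.59 μm.

7.59 μm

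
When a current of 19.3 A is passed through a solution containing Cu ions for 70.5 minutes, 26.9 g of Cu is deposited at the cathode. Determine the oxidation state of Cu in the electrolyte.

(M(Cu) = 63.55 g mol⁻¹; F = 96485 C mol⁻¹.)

Q = I·t = 19.30 A × 4230.0 s = 81640 C, so n(e⁻) = 81640/96485 = 0.8461 mol.
n(Cu) deposited = 26.9 / 63.55 = 0.4233 mol.
Electrons per atom = n(e⁻)/n(Cu) = 0.8461 / 0.4233 = 2.00 ≈ 2, so the ion is Cu²⁺.

+2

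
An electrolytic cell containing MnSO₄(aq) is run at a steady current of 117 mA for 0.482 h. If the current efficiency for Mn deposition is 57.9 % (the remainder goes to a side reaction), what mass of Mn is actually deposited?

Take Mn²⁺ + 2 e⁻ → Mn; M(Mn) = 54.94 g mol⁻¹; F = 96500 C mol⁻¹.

Q = I·t = 0.1170 × 1735.2 = 203.0 C.
n(e⁻) = 203.0/96500 = 0.002104 mol; theoretically n(Mn) = 0.002104/2 = 0.001052 mol, m_theo = 0.05779 g.
At 57.9 % efficiency, m_actual = 0.579 × 0.05779 = 0.0335 g.

0.0335 g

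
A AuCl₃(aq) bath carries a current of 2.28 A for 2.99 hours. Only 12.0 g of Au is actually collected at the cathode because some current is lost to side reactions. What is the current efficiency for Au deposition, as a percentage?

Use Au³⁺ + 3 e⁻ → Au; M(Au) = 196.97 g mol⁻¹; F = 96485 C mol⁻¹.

71.9 %

Q = I·t = 2.280 × 10764 = 24540 C; n(e⁻) = 24540/96485 = 0.2544 mol.
Theoretical n(Au) = n(e⁻)/3 = 0.08479 mol, i.e. m_theo = 0.08479 × 196.97 = 16.70 g.
Efficiency = m_actual / m_theo = 12.0 / 16.70 = 71.9 %.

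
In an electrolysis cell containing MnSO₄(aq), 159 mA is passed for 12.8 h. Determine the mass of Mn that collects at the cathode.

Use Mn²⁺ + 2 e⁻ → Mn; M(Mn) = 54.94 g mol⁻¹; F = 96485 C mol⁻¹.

Q = I·t = 0.1590 A × 46080 s = 7327 C.
n(e⁻) = Q/F = 7327 / 96485 = 0.07594 mol.
Mn²⁺ + 2 e⁻ → Mn, so n(Mn) = n(e⁻)/2 = 0.03797 mol.
m = n·M = 0.03797 × 54.94 = 2.09 g.

2.09 g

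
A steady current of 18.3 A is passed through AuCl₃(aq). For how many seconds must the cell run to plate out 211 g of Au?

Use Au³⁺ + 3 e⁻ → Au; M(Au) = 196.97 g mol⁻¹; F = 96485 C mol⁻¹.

n(Au) = m/M = 211 / 196.97 = 1.071 mol.
Each Au atom requires 3 electrons, so n(e⁻) = 3 × 1.071 = 3.214 mol.
Q = n(e⁻)·F = 3.214 × 96485 = 310100 C.
t = Q/I = 310100 / 18.30 A = 16940 s.

16900 s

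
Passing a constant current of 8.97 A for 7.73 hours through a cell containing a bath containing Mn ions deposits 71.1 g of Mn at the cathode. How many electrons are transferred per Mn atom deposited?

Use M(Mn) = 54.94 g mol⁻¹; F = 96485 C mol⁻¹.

Q = I·t = 8.970 A × 27828 s = 249600 C, so n(e⁻) = 249600/96485 = 2.587 mol.
n(Mn) deposited = 71.1 / 54.94 = 1.294 mol.
Electrons per atom = n(e⁻)/n(Mn) = 2.587 / 1.294 = 2.00 ≈ 2, so the ion is Mn²⁺.

2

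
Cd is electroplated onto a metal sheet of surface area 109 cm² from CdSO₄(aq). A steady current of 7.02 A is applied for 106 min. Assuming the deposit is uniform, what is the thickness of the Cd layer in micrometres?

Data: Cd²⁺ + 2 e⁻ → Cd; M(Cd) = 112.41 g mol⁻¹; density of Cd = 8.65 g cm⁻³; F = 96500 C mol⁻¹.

Q = I·t = 7.020 × 6360.0 = 44650 C; n(e⁻) = 0.4627 mol.
n(Cd) = n(e⁻)/2 = 0.2313 mol, so m = 0.2313 × 112.41 = 26.00 g.
Volume = m/ρ = 26.00 / 8.65 = 3.006 cm³.
Thickness = V/A = 3.006 / 109 = 0.0276 cm = 276 μm.

276 μm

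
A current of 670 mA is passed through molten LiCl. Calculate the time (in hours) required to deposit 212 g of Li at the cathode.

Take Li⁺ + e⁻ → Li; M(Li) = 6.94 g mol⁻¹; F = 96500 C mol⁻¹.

1220 h

n(Li) = m/M = 212 / 6.94 = 30.55 mol.
Each Li atom requires 1 electron, so n(e⁻) = 1 × 30.55 = 30.55 mol.
Q = n(e⁻)·F = 30.55 × 96500 = 2948000 C.
t = Q/I = 2948000 / 0.6700 A = 4400000 s = 1220 h.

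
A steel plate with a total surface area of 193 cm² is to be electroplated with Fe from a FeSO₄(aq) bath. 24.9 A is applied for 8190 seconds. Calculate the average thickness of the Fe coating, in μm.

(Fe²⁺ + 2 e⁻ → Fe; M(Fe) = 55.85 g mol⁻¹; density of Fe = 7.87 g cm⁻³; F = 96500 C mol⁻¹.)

389 μm

Q = I·t = 24.90 × 8190.0 = 203900 C; n(e⁻) = 2.113 mol.
n(Fe) = n(e⁻)/2 = 1.057 mol, so m = 1.057 × 55.85 = 59.01 g.
Volume = m/ρ = 59.01 / 7.87 = 7.498 cm³.
Thickness = V/A = 7.498 / 193 = 0.0389 cm = 389 μm.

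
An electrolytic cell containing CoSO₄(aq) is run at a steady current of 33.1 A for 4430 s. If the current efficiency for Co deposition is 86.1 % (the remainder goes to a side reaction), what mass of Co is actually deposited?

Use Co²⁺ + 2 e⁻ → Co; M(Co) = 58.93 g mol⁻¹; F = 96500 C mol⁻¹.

Q = I·t = 33.10 × 4430.0 = 146600 C.
n(e⁻) = 146600/96500 = 1.520 mol; theoretically n(Co) = 1.520/2 = 0.7598 mol, m_theo = 44.77 g.
At 86.1 % efficiency, m_actual = 0.861 × 44.77 = 38.5 g.

38.5 g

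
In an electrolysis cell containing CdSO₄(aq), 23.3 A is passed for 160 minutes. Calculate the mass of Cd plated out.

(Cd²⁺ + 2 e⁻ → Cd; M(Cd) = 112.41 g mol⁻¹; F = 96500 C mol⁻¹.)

130 g

Q = I·t = 23.30 A × 9600.0 s = 223700 C.
n(e⁻) = Q/F = 223700 / 96500 = 2.318 mol.
Cd²⁺ + 2 e⁻ → Cd, so n(Cd) = n(e⁻)/2 = 1.159 mol.
m = n·M = 1.159 × 112.41 = 130 g.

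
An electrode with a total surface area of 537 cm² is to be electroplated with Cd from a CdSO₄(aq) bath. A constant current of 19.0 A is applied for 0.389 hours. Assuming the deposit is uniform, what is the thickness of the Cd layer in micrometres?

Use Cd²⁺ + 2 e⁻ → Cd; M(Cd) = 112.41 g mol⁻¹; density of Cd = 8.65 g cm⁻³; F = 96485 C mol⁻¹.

Q = I·t = 19.00 × 1400.4 = 26610 C; n(e⁻) = 0.2758 mol.
n(Cd) = n(e⁻)/2 = 0.1379 mol, so m = 0.1379 × 112.41 = 15.50 g.
Volume = m/ρ = 15.50 / 8.65 = 1.792 cm³.
Thickness = V/A = 1.792 / 537 = 0.00334 cm = 33.4 μm.

33.4 μm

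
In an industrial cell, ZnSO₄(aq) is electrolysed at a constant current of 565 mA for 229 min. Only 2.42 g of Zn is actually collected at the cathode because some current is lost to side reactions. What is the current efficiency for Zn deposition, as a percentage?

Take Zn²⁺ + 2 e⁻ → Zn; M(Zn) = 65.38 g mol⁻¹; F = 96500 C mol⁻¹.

Q = I·t = 0.5650 × 13740 = 7763 C; n(e⁻) = 7763/96500 = 0.08045 mol.
Theoretical n(Zn) = n(e⁻)/2 = 0.04022 mol, i.e. m_theo = 0.04022 × 65.38 = 2.630 g.
Efficiency = m_actual / m_theo = 2.42 / 2.630 = 92.0 %.

92.0 %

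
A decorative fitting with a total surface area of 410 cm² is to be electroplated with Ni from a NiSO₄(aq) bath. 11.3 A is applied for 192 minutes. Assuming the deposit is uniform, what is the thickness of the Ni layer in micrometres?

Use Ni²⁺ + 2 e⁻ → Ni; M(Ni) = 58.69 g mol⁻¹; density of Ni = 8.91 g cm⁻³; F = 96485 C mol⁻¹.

Q = I·t = 11.30 × 11520 = 130200 C; n(e⁻) = 1.349 mol.
n(Ni) = n(e⁻)/2 = 0.6746 mol, so m = 0.6746 × 58.69 = 39.59 g.
Volume = m/ρ = 39.59 / 8.91 = 4.444 cm³.
Thickness = V/A = 4.444 / 410 = 0.0108 cm = 108 μm.

108 μm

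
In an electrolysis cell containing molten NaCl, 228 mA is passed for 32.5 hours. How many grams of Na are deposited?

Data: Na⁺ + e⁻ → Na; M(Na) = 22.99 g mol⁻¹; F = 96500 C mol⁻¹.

6.36 g

Q = I·t = 0.2280 A × 117000 s = 26680 C.
n(e⁻) = Q/F = 26680 / 96500 = 0.2764 mol.
Na⁺ + e⁻ → Na, so n(Na) = n(e⁻)/1 = 0.2764 mol.
m = n·M = 0.2764 × 22.99 = 6.36 g.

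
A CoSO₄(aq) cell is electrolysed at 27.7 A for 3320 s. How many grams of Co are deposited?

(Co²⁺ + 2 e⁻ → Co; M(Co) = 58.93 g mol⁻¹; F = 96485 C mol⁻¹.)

Q = I·t = 27.70 A × 3320.0 s = 91960 C.
n(e⁻) = Q/F = 91960 / 96485 = 0.9531 mol.
Co²⁺ + 2 e⁻ → Co, so n(Co) = n(e⁻)/2 = 0.4766 mol.
m = n·M = 0.4766 × 58.93 = 28.1 g.

28.1 g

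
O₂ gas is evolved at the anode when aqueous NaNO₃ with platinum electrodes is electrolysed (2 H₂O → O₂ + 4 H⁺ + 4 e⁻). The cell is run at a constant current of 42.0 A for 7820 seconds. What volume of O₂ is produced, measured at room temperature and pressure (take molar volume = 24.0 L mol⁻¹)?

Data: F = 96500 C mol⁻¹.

20.4 L

Q = I·t = 42.00 A × 7820.0 s = 328400 C.
n(e⁻) = Q/F = 328400 / 96500 = 3.404 mol.
4 electrons are transferred per O₂ molecule, so n(O₂) = 3.404 / 4 = 0.8509 mol.
V = n × V_m = 0.8509 × 24.0 = 20.4 L.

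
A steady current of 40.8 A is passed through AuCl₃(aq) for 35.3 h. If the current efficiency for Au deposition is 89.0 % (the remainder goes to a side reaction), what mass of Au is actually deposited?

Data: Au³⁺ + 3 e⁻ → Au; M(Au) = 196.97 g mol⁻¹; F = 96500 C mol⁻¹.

3140 g

Q = I·t = 40.80 × 127080 = 5185000 C.
n(e⁻) = 5185000/96500 = 53.73 mol; theoretically n(Au) = 53.73/3 = 17.91 mol, m_theo = 3528 g.
At 89.0 % efficiency, m_actual = 0.890 × 3528 = 3140 g.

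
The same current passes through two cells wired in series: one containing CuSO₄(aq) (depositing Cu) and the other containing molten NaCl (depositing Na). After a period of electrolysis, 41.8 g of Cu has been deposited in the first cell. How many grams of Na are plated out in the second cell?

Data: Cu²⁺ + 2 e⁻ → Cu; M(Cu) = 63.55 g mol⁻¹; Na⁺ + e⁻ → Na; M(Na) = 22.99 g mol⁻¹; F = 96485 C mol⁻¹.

n(Cu) = 41.8 / 63.55 = 0.6577 mol.
Since Cu²⁺ + 2 e⁻ → Cu, n(e⁻) passed = 2 × 0.6577 = 1.315 mol.
Cells in series carry the same charge, so the same 1.315 mol of electrons passes through cell 2.
Na⁺ + e⁻ → Na, so n(Na) = 1.315 / 1 = 1.315 mol.
m(Na) = 1.315 × 22.99 = 30.2 g.

30.2 g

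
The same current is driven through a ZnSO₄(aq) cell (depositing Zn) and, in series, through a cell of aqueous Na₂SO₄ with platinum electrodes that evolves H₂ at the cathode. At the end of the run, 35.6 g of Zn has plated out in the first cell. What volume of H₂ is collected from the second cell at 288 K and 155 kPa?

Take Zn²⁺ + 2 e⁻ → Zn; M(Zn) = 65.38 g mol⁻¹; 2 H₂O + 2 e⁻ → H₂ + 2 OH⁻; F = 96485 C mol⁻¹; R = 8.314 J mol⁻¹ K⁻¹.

8.41 L

n(Zn) = 35.6 / 65.38 = 0.5445 mol, so n(e⁻) = 2 × 0.5445 = 1.089 mol.
The cells are in series, so the same 1.089 mol of electrons passes through the second cell.
2 H₂O + 2 e⁻ → H₂ + 2 OH⁻ — 2 mol e⁻ per mol H₂, so n(H₂) = 1.089/2 = 0.5445 mol.
V = nRT/P = (0.5445 × 8.314 × 288) / (155 × 10³) = 0.00841 m³ = 8.41 L.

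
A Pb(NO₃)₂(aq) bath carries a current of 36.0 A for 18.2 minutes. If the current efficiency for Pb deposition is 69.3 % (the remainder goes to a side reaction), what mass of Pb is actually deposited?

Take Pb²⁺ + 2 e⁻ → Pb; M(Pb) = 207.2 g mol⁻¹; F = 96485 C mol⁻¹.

Q = I·t = 36.00 × 1092.0 = 39310 C.
n(e⁻) = 39310/96485 = 0.4074 mol; theoretically n(Pb) = 0.4074/2 = 0.2037 mol, m_theo = 42.21 g.
At 69.3 % efficiency, m_actual = 0.693 × 42.21 = 29.3 g.

29.3 g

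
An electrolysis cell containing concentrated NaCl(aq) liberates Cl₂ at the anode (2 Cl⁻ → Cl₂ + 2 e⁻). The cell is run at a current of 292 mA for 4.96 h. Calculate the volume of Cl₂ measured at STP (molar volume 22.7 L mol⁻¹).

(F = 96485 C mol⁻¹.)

Q = I·t = 0.2920 A × 17856 s = 5214 C.
n(e⁻) = Q/F = 5214 / 96485 = 0.05404 mol.
2 electrons are transferred per Cl₂ molecule, so n(Cl₂) = 0.05404 / 2 = 0.02702 mol.
V = n × V_m = 0.02702 × 22.7 = 0.613 L.

0.613 L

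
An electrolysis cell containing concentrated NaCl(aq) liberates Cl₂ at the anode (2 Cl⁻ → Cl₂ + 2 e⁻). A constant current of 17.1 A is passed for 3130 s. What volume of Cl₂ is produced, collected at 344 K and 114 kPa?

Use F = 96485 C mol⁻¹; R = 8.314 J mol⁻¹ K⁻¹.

Q = I·t = 17.10 A × 3130.0 s = 53520 C.
n(e⁻) = Q/F = 53520 / 96485 = 0.5547 mol.
2 electrons are transferred per Cl₂ molecule, so n(Cl₂) = 0.5547 / 2 = 0.2774 mol.
V = nRT/P = (0.2774 × 8.314 × 344) / (114 × 10³ Pa) = 0.00696 m³ = 6.96 L.

6.96 L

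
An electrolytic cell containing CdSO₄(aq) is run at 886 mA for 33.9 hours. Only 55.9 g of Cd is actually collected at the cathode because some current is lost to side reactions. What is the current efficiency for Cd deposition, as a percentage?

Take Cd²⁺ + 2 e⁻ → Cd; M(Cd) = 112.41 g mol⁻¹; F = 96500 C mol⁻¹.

Q = I·t = 0.8860 × 122040 = 108100 C; n(e⁻) = 108100/96500 = 1.120 mol.
Theoretical n(Cd) = n(e⁻)/2 = 0.5602 mol, i.e. m_theo = 0.5602 × 112.41 = 62.98 g.
Efficiency = m_actual / m_theo = 55.9 / 62.98 = 88.8 %.

88.8 %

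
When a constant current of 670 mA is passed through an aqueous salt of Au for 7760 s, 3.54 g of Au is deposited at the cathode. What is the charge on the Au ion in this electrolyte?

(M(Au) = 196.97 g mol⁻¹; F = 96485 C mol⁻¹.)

+3

Q = I·t = 0.6700 A × 7760.0 s = 5199 C, so n(e⁻) = 5199/96485 = 0.05389 mol.
n(Au) deposited = 3.54 / 196.97 = 0.01797 mol.
Electrons per atom = n(e⁻)/n(Au) = 0.05389 / 0.01797 = 3.00 ≈ 3, so the ion is Au³⁺.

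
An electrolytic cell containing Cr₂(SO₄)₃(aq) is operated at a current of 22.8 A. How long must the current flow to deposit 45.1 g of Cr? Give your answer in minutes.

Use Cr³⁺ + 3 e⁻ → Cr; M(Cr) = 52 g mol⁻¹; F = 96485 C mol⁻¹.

184 min

n(Cr) = m/M = 45.1 / 52 = 0.8673 mol.
Each Cr atom requires 3 electrons, so n(e⁻) = 3 × 0.8673 = 2.602 mol.
Q = n(e⁻)·F = 2.602 × 96485 = 251000 C.
t = Q/I = 251000 / 22.80 A = 11010 s = 184 min.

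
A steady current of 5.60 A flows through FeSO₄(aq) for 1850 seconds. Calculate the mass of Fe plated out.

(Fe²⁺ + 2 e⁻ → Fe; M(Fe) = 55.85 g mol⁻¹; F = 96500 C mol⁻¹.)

Q = I·t = 5.600 A × 1850.0 s = 10360 C.
n(e⁻) = Q/F = 10360 / 96500 = 0.1074 mol.
Fe²⁺ + 2 e⁻ → Fe, so n(Fe) = n(e⁻)/2 = 0.05368 mol.
m = n·M = 0.05368 × 55.85 = 3.00 g.

3.00 g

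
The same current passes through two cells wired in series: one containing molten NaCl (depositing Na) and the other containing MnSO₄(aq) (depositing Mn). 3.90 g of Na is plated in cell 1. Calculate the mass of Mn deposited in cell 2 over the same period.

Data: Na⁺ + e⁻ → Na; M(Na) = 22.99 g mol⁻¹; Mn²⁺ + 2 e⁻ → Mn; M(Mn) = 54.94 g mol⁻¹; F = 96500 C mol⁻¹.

4.66 g

n(Na) = 3.90 / 22.99 = 0.1696 mol.
Since Na⁺ + e⁻ → Na, n(e⁻) passed = 1 × 0.1696 = 0.1696 mol.
Cells in series carry the same charge, so the same 0.1696 mol of electrons passes through cell 2.
Mn²⁺ + 2 e⁻ → Mn, so n(Mn) = 0.1696 / 2 = 0.08482 mol.
m(Mn) = 0.08482 × 54.94 = 4.66 g.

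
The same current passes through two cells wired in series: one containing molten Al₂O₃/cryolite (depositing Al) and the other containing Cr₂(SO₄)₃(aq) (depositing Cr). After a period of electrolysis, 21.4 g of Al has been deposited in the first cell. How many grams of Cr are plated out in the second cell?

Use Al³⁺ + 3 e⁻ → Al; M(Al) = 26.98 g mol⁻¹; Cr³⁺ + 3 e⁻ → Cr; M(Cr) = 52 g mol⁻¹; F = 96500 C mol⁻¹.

41.2 g

n(Al) = 21.4 / 26.98 = 0.7932 mol.
Since Al³⁺ + 3 e⁻ → Al, n(e⁻) passed = 3 × 0.7932 = 2.380 mol.
Cells in series carry the same charge, so the same 2.380 mol of electrons passes through cell 2.
Cr³⁺ + 3 e⁻ → Cr, so n(Cr) = 2.380 / 3 = 0.7932 mol.
m(Cr) = 0.7932 × 52 = 41.2 g.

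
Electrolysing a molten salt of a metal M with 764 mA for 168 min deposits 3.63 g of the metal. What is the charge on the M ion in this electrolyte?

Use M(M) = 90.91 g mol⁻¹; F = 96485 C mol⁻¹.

+2

Q = I·t = 0.7640 A × 10080 s = 7701 C, so n(e⁻) = 7701/96485 = 0.07982 mol.
n(M) deposited = 3.63 / 90.91 = 0.03993 mol.
Electrons per atom = n(e⁻)/n(M) = 0.07982 / 0.03993 = 2.00 ≈ 2, so the ion is M²⁺.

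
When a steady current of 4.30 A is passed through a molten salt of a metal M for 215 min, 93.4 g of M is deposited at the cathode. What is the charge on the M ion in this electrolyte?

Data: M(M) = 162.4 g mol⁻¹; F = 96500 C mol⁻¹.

Q = I·t = 4.300 A × 12900 s = 55470 C, so n(e⁻) = 55470/96500 = 0.5748 mol.
n(M) deposited = 93.4 / 162.4 = 0.5751 mol.
Electrons per atom = n(e⁻)/n(M) = 0.5748 / 0.5751 = 0.999 ≈ 1, so the ion is M⁺.

+1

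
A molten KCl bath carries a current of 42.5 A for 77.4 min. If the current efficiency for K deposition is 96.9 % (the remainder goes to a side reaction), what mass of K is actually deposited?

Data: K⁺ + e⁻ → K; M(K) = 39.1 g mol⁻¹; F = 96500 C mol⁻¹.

77.5 g

Q = I·t = 42.50 × 4644.0 = 197400 C.
n(e⁻) = 197400/96500 = 2.045 mol; theoretically n(K) = 2.045/1 = 2.045 mol, m_theo = 79.97 g.
At 96.9 % efficiency, m_actual = 0.969 × 79.97 = 77.5 g.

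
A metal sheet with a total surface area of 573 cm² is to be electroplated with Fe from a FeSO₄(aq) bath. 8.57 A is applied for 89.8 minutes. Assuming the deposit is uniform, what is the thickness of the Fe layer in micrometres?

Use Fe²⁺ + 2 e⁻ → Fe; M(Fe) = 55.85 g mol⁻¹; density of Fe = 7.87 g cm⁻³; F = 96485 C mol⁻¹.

Q = I·t = 8.570 × 5388.0 = 46180 C; n(e⁻) = 0.4786 mol.
n(Fe) = n(e⁻)/2 = 0.2393 mol, so m = 0.2393 × 55.85 = 13.36 g.
Volume = m/ρ = 13.36 / 7.87 = 1.698 cm³.
Thickness = V/A = 1.698 / 573 = 0.00296 cm = 29.6 μm.

29.6 μm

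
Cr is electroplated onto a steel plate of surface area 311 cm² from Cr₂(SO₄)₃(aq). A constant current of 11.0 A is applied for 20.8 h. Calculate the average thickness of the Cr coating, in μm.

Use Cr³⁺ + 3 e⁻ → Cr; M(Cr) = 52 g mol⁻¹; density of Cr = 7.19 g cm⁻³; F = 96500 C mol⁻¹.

Q = I·t = 11.00 × 74880 = 823700 C; n(e⁻) = 8.536 mol.
n(Cr) = n(e⁻)/3 = 2.845 mol, so m = 2.845 × 52 = 147.9 g.
Volume = m/ρ = 147.9 / 7.19 = 20.58 cm³.
Thickness = V/A = 20.58 / 311 = 0.0662 cm = 662 μm.

662 μm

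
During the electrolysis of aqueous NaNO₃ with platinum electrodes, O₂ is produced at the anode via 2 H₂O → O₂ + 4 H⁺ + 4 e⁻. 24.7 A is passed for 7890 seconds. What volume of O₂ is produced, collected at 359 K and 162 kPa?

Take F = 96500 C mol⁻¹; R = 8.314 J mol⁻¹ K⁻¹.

9.30 L

Q = I·t = 24.70 A × 7890.0 s = 194900 C.
n(e⁻) = Q/F = 194900 / 96500 = 2.020 mol.
4 electrons are transferred per O₂ molecule, so n(O₂) = 2.020 / 4 = 0.5049 mol.
V = nRT/P = (0.5049 × 8.314 × 359) / (162 × 10³ Pa) = 0.00930 m³ = 9.30 L.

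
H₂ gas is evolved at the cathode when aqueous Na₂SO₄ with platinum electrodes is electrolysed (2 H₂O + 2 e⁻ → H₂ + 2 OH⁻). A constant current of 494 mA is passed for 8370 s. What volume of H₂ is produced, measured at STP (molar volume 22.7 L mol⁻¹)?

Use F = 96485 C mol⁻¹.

Q = I·t = 0.4940 A × 8370.0 s = 4135 C.
n(e⁻) = Q/F = 4135 / 96485 = 0.04285 mol.
2 electrons are transferred per H₂ molecule, so n(H₂) = 0.04285 / 2 = 0.02143 mol.
V = n × V_m = 0.02143 × 22.7 = 0.486 L.

0.486 L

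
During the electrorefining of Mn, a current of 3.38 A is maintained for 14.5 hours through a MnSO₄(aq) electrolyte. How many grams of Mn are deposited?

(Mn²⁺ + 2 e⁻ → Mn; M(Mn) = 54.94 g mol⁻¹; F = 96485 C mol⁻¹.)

Q = I·t = 3.380 A × 52200 s = 176400 C.
n(e⁻) = Q/F = 176400 / 96485 = 1.829 mol.
Mn²⁺ + 2 e⁻ → Mn, so n(Mn) = n(e⁻)/2 = 0.9143 mol.
m = n·M = 0.9143 × 54.94 = 50.2 g.

50.2 g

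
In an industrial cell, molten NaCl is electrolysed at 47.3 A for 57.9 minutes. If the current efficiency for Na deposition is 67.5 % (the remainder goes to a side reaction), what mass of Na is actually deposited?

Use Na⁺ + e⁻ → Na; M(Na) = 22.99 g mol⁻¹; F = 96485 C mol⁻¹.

Q = I·t = 47.30 × 3474.0 = 164300 C.
n(e⁻) = 164300/96485 = 1.703 mol; theoretically n(Na) = 1.703/1 = 1.703 mol, m_theo = 39.15 g.
At 67.5 % efficiency, m_actual = 0.675 × 39.15 = 26.4 g.

26.4 g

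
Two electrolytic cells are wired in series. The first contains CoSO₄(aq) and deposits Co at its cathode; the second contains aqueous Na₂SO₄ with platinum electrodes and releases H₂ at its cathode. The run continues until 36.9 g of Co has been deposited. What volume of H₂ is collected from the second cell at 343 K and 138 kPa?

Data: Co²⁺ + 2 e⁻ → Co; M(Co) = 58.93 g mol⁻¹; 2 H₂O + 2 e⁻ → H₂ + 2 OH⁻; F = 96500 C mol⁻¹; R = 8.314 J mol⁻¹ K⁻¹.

12.9 L

n(Co) = 36.9 / 58.93 = 0.6262 mol, so n(e⁻) = 2 × 0.6262 = 1.252 mol.
The cells are in series, so the same 1.252 mol of electrons passes through the second cell.
2 H₂O + 2 e⁻ → H₂ + 2 OH⁻ — 2 mol e⁻ per mol H₂, so n(H₂) = 1.252/2 = 0.6262 mol.
V = nRT/P = (0.6262 × 8.314 × 343) / (138 × 10³) = 0.0129 m³ = 12.9 L.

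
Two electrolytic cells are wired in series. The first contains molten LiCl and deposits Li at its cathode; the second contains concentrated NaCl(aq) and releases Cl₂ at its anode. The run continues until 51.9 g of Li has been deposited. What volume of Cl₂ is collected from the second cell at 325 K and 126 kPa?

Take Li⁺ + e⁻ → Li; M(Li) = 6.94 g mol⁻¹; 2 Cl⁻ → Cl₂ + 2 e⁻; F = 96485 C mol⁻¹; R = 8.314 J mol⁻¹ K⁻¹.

n(Li) = 51.9 / 6.94 = 7.478 mol, so n(e⁻) = 1 × 7.478 = 7.478 mol.
The cells are in series, so the same 7.478 mol of electrons passes through the second cell.
2 Cl⁻ → Cl₂ + 2 e⁻ — 2 mol e⁻ per mol Cl₂, so n(Cl₂) = 7.478/2 = 3.739 mol.
V = nRT/P = (3.739 × 8.314 × 325) / (126 × 10³) = 0.0802 m³ = 80.2 L.

80.2 L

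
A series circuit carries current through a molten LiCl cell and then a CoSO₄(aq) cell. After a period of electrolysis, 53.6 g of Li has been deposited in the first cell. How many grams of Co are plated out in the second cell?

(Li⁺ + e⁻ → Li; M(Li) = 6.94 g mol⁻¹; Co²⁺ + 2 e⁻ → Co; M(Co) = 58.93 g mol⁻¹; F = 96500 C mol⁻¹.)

n(Li) = 53.6 / 6.94 = 7.723 mol.
Since Li⁺ + e⁻ → Li, n(e⁻) passed = 1 × 7.723 = 7.723 mol.
Cells in series carry the same charge, so the same 7.723 mol of electrons passes through cell 2.
Co²⁺ + 2 e⁻ → Co, so n(Co) = 7.723 / 2 = 3.862 mol.
m(Co) = 3.862 × 58.93 = 228 g.

228 g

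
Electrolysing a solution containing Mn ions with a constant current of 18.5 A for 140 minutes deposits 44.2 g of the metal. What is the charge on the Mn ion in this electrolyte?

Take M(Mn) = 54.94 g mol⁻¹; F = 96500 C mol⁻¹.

Q = I·t = 18.50 A × 8400.0 s = 155400 C, so n(e⁻) = 155400/96500 = 1.610 mol.
n(Mn) deposited = 44.2 / 54.94 = 0.8045 mol.
Electrons per atom = n(e⁻)/n(Mn) = 1.610 / 0.8045 = 2.00 ≈ 2, so the ion is Mn²⁺.

+2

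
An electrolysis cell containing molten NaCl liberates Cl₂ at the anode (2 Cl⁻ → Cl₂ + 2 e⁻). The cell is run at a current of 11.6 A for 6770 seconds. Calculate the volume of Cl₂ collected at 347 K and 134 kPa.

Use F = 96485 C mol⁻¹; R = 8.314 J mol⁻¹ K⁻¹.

Q = I·t = 11.60 A × 6770.0 s = 78530 C.
n(e⁻) = Q/F = 78530 / 96485 = 0.8139 mol.
2 electrons are transferred per Cl₂ molecule, so n(Cl₂) = 0.8139 / 2 = 0.4070 mol.
V = nRT/P = (0.4070 × 8.314 × 347) / (134 × 10³ Pa) = 0.00876 m³ = 8.76 L.

8.76 L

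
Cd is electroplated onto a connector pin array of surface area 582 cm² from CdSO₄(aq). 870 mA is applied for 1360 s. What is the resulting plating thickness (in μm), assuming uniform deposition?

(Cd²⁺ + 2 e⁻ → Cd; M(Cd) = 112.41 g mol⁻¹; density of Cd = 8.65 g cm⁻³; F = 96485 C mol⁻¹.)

Q = I·t = 0.8700 × 1360.0 = 1183 C; n(e⁻) = 0.01226 mol.
n(Cd) = n(e⁻)/2 = 0.006132 mol, so m = 0.006132 × 112.41 = 0.6892 g.
Volume = m/ρ = 0.6892 / 8.65 = 0.07968 cm³.
Thickness = V/A = 0.07968 / 582 = 1.37 × 10⁻⁴ cm = 1.37 μm.

1.37 μm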